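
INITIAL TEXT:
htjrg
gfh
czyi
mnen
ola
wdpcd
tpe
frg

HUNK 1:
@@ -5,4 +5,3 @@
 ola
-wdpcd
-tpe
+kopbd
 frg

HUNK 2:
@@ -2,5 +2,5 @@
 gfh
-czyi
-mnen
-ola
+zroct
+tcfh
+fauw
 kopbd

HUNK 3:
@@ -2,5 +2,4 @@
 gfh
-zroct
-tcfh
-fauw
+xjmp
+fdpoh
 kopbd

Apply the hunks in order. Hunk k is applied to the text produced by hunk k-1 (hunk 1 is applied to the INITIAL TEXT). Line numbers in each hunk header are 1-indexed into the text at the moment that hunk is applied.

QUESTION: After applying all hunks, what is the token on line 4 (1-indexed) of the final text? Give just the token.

Answer: fdpoh

Derivation:
Hunk 1: at line 5 remove [wdpcd,tpe] add [kopbd] -> 7 lines: htjrg gfh czyi mnen ola kopbd frg
Hunk 2: at line 2 remove [czyi,mnen,ola] add [zroct,tcfh,fauw] -> 7 lines: htjrg gfh zroct tcfh fauw kopbd frg
Hunk 3: at line 2 remove [zroct,tcfh,fauw] add [xjmp,fdpoh] -> 6 lines: htjrg gfh xjmp fdpoh kopbd frg
Final line 4: fdpoh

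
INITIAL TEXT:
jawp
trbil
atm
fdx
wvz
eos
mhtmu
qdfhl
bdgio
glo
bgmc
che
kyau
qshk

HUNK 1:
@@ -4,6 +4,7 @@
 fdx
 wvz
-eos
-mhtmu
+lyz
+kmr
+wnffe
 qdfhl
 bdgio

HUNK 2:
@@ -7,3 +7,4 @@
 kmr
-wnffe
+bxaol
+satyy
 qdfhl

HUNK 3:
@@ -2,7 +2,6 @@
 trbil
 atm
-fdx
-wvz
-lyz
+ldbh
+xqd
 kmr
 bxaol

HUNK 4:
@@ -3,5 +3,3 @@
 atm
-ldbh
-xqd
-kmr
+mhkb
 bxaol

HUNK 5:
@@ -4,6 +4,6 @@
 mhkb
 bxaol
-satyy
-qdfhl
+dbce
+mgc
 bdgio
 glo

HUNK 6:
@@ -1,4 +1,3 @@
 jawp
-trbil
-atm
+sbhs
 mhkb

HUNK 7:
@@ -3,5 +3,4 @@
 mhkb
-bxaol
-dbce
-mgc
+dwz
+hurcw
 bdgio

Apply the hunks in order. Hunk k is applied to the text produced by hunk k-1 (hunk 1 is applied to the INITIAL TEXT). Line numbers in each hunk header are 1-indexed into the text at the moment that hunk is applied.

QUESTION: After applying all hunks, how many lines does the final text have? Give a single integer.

Answer: 11

Derivation:
Hunk 1: at line 4 remove [eos,mhtmu] add [lyz,kmr,wnffe] -> 15 lines: jawp trbil atm fdx wvz lyz kmr wnffe qdfhl bdgio glo bgmc che kyau qshk
Hunk 2: at line 7 remove [wnffe] add [bxaol,satyy] -> 16 lines: jawp trbil atm fdx wvz lyz kmr bxaol satyy qdfhl bdgio glo bgmc che kyau qshk
Hunk 3: at line 2 remove [fdx,wvz,lyz] add [ldbh,xqd] -> 15 lines: jawp trbil atm ldbh xqd kmr bxaol satyy qdfhl bdgio glo bgmc che kyau qshk
Hunk 4: at line 3 remove [ldbh,xqd,kmr] add [mhkb] -> 13 lines: jawp trbil atm mhkb bxaol satyy qdfhl bdgio glo bgmc che kyau qshk
Hunk 5: at line 4 remove [satyy,qdfhl] add [dbce,mgc] -> 13 lines: jawp trbil atm mhkb bxaol dbce mgc bdgio glo bgmc che kyau qshk
Hunk 6: at line 1 remove [trbil,atm] add [sbhs] -> 12 lines: jawp sbhs mhkb bxaol dbce mgc bdgio glo bgmc che kyau qshk
Hunk 7: at line 3 remove [bxaol,dbce,mgc] add [dwz,hurcw] -> 11 lines: jawp sbhs mhkb dwz hurcw bdgio glo bgmc che kyau qshk
Final line count: 11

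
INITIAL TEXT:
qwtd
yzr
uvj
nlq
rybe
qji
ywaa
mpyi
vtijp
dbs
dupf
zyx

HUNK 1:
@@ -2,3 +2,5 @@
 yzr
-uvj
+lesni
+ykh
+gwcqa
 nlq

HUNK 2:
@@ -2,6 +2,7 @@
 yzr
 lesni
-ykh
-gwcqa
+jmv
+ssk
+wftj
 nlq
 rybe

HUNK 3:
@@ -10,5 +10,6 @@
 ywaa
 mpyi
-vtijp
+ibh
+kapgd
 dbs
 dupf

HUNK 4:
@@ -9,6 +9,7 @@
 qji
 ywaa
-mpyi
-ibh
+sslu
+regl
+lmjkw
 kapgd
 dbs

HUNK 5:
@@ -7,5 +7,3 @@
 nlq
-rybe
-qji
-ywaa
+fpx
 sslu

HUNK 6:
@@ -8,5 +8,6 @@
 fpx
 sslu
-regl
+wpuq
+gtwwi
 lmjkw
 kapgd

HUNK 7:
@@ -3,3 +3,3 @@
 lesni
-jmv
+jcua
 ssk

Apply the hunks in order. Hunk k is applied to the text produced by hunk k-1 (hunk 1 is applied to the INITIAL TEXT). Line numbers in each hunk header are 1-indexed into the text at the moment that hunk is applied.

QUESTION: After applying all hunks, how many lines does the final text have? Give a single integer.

Answer: 16

Derivation:
Hunk 1: at line 2 remove [uvj] add [lesni,ykh,gwcqa] -> 14 lines: qwtd yzr lesni ykh gwcqa nlq rybe qji ywaa mpyi vtijp dbs dupf zyx
Hunk 2: at line 2 remove [ykh,gwcqa] add [jmv,ssk,wftj] -> 15 lines: qwtd yzr lesni jmv ssk wftj nlq rybe qji ywaa mpyi vtijp dbs dupf zyx
Hunk 3: at line 10 remove [vtijp] add [ibh,kapgd] -> 16 lines: qwtd yzr lesni jmv ssk wftj nlq rybe qji ywaa mpyi ibh kapgd dbs dupf zyx
Hunk 4: at line 9 remove [mpyi,ibh] add [sslu,regl,lmjkw] -> 17 lines: qwtd yzr lesni jmv ssk wftj nlq rybe qji ywaa sslu regl lmjkw kapgd dbs dupf zyx
Hunk 5: at line 7 remove [rybe,qji,ywaa] add [fpx] -> 15 lines: qwtd yzr lesni jmv ssk wftj nlq fpx sslu regl lmjkw kapgd dbs dupf zyx
Hunk 6: at line 8 remove [regl] add [wpuq,gtwwi] -> 16 lines: qwtd yzr lesni jmv ssk wftj nlq fpx sslu wpuq gtwwi lmjkw kapgd dbs dupf zyx
Hunk 7: at line 3 remove [jmv] add [jcua] -> 16 lines: qwtd yzr lesni jcua ssk wftj nlq fpx sslu wpuq gtwwi lmjkw kapgd dbs dupf zyx
Final line count: 16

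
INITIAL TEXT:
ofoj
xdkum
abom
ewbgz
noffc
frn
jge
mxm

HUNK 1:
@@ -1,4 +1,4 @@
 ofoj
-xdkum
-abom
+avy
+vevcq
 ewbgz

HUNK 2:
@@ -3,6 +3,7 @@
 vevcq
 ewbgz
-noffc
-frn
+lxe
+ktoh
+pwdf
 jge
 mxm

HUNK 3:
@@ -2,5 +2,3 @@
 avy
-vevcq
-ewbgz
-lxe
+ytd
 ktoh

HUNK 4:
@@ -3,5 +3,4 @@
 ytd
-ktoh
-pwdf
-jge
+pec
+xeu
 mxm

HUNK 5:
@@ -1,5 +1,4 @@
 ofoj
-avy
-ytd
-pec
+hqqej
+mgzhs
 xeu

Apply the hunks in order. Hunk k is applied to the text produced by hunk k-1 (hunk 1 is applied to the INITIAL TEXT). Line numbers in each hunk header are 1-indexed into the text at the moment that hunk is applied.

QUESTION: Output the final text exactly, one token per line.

Answer: ofoj
hqqej
mgzhs
xeu
mxm

Derivation:
Hunk 1: at line 1 remove [xdkum,abom] add [avy,vevcq] -> 8 lines: ofoj avy vevcq ewbgz noffc frn jge mxm
Hunk 2: at line 3 remove [noffc,frn] add [lxe,ktoh,pwdf] -> 9 lines: ofoj avy vevcq ewbgz lxe ktoh pwdf jge mxm
Hunk 3: at line 2 remove [vevcq,ewbgz,lxe] add [ytd] -> 7 lines: ofoj avy ytd ktoh pwdf jge mxm
Hunk 4: at line 3 remove [ktoh,pwdf,jge] add [pec,xeu] -> 6 lines: ofoj avy ytd pec xeu mxm
Hunk 5: at line 1 remove [avy,ytd,pec] add [hqqej,mgzhs] -> 5 lines: ofoj hqqej mgzhs xeu mxm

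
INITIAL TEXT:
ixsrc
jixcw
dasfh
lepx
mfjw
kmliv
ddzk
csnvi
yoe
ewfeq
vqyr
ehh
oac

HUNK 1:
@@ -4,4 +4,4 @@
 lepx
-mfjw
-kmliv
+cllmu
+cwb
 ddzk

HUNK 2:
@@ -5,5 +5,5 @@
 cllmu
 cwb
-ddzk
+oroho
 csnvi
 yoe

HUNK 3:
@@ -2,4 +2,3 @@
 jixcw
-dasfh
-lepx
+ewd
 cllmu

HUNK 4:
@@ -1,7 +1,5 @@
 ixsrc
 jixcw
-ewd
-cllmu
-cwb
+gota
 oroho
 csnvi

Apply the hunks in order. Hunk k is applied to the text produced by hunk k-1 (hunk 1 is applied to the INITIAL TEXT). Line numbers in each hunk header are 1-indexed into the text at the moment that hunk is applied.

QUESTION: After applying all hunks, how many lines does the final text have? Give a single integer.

Answer: 10

Derivation:
Hunk 1: at line 4 remove [mfjw,kmliv] add [cllmu,cwb] -> 13 lines: ixsrc jixcw dasfh lepx cllmu cwb ddzk csnvi yoe ewfeq vqyr ehh oac
Hunk 2: at line 5 remove [ddzk] add [oroho] -> 13 lines: ixsrc jixcw dasfh lepx cllmu cwb oroho csnvi yoe ewfeq vqyr ehh oac
Hunk 3: at line 2 remove [dasfh,lepx] add [ewd] -> 12 lines: ixsrc jixcw ewd cllmu cwb oroho csnvi yoe ewfeq vqyr ehh oac
Hunk 4: at line 1 remove [ewd,cllmu,cwb] add [gota] -> 10 lines: ixsrc jixcw gota oroho csnvi yoe ewfeq vqyr ehh oac
Final line count: 10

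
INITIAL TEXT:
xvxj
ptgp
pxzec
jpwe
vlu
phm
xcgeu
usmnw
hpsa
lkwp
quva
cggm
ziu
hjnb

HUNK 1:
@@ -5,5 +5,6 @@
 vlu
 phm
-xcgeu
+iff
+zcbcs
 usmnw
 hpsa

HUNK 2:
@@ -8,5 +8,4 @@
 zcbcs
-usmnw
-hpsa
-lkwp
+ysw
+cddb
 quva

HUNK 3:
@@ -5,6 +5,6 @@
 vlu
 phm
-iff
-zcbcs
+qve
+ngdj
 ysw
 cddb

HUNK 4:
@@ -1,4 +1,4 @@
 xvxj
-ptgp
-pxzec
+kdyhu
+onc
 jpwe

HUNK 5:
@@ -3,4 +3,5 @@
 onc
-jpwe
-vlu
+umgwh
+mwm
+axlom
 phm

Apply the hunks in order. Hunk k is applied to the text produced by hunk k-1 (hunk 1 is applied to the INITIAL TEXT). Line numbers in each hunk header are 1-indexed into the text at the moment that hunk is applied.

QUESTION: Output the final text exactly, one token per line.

Hunk 1: at line 5 remove [xcgeu] add [iff,zcbcs] -> 15 lines: xvxj ptgp pxzec jpwe vlu phm iff zcbcs usmnw hpsa lkwp quva cggm ziu hjnb
Hunk 2: at line 8 remove [usmnw,hpsa,lkwp] add [ysw,cddb] -> 14 lines: xvxj ptgp pxzec jpwe vlu phm iff zcbcs ysw cddb quva cggm ziu hjnb
Hunk 3: at line 5 remove [iff,zcbcs] add [qve,ngdj] -> 14 lines: xvxj ptgp pxzec jpwe vlu phm qve ngdj ysw cddb quva cggm ziu hjnb
Hunk 4: at line 1 remove [ptgp,pxzec] add [kdyhu,onc] -> 14 lines: xvxj kdyhu onc jpwe vlu phm qve ngdj ysw cddb quva cggm ziu hjnb
Hunk 5: at line 3 remove [jpwe,vlu] add [umgwh,mwm,axlom] -> 15 lines: xvxj kdyhu onc umgwh mwm axlom phm qve ngdj ysw cddb quva cggm ziu hjnb

Answer: xvxj
kdyhu
onc
umgwh
mwm
axlom
phm
qve
ngdj
ysw
cddb
quva
cggm
ziu
hjnb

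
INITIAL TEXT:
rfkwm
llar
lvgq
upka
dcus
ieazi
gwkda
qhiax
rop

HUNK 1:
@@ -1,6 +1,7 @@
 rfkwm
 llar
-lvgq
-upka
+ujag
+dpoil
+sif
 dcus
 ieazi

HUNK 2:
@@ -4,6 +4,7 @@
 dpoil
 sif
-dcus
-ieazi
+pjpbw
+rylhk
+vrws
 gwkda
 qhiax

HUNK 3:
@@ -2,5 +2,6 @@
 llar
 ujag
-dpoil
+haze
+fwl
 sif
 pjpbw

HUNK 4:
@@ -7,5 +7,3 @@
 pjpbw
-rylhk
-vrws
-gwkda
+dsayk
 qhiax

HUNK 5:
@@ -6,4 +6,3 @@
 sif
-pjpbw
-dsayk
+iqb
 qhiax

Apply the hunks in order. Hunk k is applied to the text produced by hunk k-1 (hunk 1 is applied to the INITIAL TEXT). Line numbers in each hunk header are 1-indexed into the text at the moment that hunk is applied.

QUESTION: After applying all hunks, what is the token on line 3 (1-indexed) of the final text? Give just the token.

Answer: ujag

Derivation:
Hunk 1: at line 1 remove [lvgq,upka] add [ujag,dpoil,sif] -> 10 lines: rfkwm llar ujag dpoil sif dcus ieazi gwkda qhiax rop
Hunk 2: at line 4 remove [dcus,ieazi] add [pjpbw,rylhk,vrws] -> 11 lines: rfkwm llar ujag dpoil sif pjpbw rylhk vrws gwkda qhiax rop
Hunk 3: at line 2 remove [dpoil] add [haze,fwl] -> 12 lines: rfkwm llar ujag haze fwl sif pjpbw rylhk vrws gwkda qhiax rop
Hunk 4: at line 7 remove [rylhk,vrws,gwkda] add [dsayk] -> 10 lines: rfkwm llar ujag haze fwl sif pjpbw dsayk qhiax rop
Hunk 5: at line 6 remove [pjpbw,dsayk] add [iqb] -> 9 lines: rfkwm llar ujag haze fwl sif iqb qhiax rop
Final line 3: ujag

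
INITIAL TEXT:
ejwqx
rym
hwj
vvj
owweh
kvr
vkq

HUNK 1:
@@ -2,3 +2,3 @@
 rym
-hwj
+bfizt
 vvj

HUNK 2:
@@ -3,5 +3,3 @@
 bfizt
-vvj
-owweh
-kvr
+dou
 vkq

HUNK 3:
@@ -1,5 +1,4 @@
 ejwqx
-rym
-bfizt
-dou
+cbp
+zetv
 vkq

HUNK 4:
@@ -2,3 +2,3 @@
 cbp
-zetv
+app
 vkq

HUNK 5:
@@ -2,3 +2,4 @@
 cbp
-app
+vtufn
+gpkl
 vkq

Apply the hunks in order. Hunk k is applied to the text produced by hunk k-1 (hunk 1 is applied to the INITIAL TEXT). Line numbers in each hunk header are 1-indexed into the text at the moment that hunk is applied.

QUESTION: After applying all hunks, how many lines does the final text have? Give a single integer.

Answer: 5

Derivation:
Hunk 1: at line 2 remove [hwj] add [bfizt] -> 7 lines: ejwqx rym bfizt vvj owweh kvr vkq
Hunk 2: at line 3 remove [vvj,owweh,kvr] add [dou] -> 5 lines: ejwqx rym bfizt dou vkq
Hunk 3: at line 1 remove [rym,bfizt,dou] add [cbp,zetv] -> 4 lines: ejwqx cbp zetv vkq
Hunk 4: at line 2 remove [zetv] add [app] -> 4 lines: ejwqx cbp app vkq
Hunk 5: at line 2 remove [app] add [vtufn,gpkl] -> 5 lines: ejwqx cbp vtufn gpkl vkq
Final line count: 5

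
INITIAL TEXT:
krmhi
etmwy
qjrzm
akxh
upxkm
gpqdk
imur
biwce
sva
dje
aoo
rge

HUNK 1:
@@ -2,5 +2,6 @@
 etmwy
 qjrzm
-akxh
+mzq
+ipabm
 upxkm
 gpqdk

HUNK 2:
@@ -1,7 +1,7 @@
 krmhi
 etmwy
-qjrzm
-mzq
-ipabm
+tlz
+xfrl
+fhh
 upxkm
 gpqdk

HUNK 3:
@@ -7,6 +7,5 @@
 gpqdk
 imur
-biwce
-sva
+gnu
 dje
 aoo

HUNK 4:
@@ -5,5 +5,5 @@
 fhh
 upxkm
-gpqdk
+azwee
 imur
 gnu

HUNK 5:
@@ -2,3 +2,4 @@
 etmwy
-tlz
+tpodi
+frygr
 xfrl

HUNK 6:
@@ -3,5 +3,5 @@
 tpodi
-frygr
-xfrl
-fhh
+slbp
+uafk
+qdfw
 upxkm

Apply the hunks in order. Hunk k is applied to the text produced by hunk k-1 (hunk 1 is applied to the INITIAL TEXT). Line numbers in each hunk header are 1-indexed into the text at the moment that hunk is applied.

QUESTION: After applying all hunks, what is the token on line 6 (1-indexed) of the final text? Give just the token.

Answer: qdfw

Derivation:
Hunk 1: at line 2 remove [akxh] add [mzq,ipabm] -> 13 lines: krmhi etmwy qjrzm mzq ipabm upxkm gpqdk imur biwce sva dje aoo rge
Hunk 2: at line 1 remove [qjrzm,mzq,ipabm] add [tlz,xfrl,fhh] -> 13 lines: krmhi etmwy tlz xfrl fhh upxkm gpqdk imur biwce sva dje aoo rge
Hunk 3: at line 7 remove [biwce,sva] add [gnu] -> 12 lines: krmhi etmwy tlz xfrl fhh upxkm gpqdk imur gnu dje aoo rge
Hunk 4: at line 5 remove [gpqdk] add [azwee] -> 12 lines: krmhi etmwy tlz xfrl fhh upxkm azwee imur gnu dje aoo rge
Hunk 5: at line 2 remove [tlz] add [tpodi,frygr] -> 13 lines: krmhi etmwy tpodi frygr xfrl fhh upxkm azwee imur gnu dje aoo rge
Hunk 6: at line 3 remove [frygr,xfrl,fhh] add [slbp,uafk,qdfw] -> 13 lines: krmhi etmwy tpodi slbp uafk qdfw upxkm azwee imur gnu dje aoo rge
Final line 6: qdfw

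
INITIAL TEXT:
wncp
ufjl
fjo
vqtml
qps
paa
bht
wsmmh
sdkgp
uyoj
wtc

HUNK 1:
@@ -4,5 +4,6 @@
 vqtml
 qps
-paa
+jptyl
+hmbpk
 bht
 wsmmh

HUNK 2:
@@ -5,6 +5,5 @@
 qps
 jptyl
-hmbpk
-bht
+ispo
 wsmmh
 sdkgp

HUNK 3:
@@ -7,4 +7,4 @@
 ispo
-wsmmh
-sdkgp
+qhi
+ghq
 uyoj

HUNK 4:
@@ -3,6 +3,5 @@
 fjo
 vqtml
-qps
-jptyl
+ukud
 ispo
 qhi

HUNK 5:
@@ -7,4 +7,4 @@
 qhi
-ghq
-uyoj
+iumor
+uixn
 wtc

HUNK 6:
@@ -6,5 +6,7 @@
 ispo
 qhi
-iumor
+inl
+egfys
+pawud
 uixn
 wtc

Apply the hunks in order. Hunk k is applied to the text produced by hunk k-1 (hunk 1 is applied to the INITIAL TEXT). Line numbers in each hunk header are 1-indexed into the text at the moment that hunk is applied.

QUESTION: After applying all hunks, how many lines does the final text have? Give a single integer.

Hunk 1: at line 4 remove [paa] add [jptyl,hmbpk] -> 12 lines: wncp ufjl fjo vqtml qps jptyl hmbpk bht wsmmh sdkgp uyoj wtc
Hunk 2: at line 5 remove [hmbpk,bht] add [ispo] -> 11 lines: wncp ufjl fjo vqtml qps jptyl ispo wsmmh sdkgp uyoj wtc
Hunk 3: at line 7 remove [wsmmh,sdkgp] add [qhi,ghq] -> 11 lines: wncp ufjl fjo vqtml qps jptyl ispo qhi ghq uyoj wtc
Hunk 4: at line 3 remove [qps,jptyl] add [ukud] -> 10 lines: wncp ufjl fjo vqtml ukud ispo qhi ghq uyoj wtc
Hunk 5: at line 7 remove [ghq,uyoj] add [iumor,uixn] -> 10 lines: wncp ufjl fjo vqtml ukud ispo qhi iumor uixn wtc
Hunk 6: at line 6 remove [iumor] add [inl,egfys,pawud] -> 12 lines: wncp ufjl fjo vqtml ukud ispo qhi inl egfys pawud uixn wtc
Final line count: 12

Answer: 12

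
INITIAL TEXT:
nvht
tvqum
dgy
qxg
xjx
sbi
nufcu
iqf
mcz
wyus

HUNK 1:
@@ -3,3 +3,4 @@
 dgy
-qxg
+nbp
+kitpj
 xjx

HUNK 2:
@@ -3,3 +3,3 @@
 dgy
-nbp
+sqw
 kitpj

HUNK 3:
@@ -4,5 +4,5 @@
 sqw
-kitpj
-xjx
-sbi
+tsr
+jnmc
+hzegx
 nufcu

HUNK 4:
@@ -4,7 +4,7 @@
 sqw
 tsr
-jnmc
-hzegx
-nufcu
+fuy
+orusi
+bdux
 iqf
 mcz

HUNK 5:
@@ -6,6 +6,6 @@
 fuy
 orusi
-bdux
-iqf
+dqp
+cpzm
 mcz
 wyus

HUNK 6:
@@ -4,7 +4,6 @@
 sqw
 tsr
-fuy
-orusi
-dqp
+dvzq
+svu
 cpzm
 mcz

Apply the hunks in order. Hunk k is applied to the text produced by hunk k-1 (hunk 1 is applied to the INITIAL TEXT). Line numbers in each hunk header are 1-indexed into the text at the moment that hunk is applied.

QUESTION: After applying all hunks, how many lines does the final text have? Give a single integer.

Hunk 1: at line 3 remove [qxg] add [nbp,kitpj] -> 11 lines: nvht tvqum dgy nbp kitpj xjx sbi nufcu iqf mcz wyus
Hunk 2: at line 3 remove [nbp] add [sqw] -> 11 lines: nvht tvqum dgy sqw kitpj xjx sbi nufcu iqf mcz wyus
Hunk 3: at line 4 remove [kitpj,xjx,sbi] add [tsr,jnmc,hzegx] -> 11 lines: nvht tvqum dgy sqw tsr jnmc hzegx nufcu iqf mcz wyus
Hunk 4: at line 4 remove [jnmc,hzegx,nufcu] add [fuy,orusi,bdux] -> 11 lines: nvht tvqum dgy sqw tsr fuy orusi bdux iqf mcz wyus
Hunk 5: at line 6 remove [bdux,iqf] add [dqp,cpzm] -> 11 lines: nvht tvqum dgy sqw tsr fuy orusi dqp cpzm mcz wyus
Hunk 6: at line 4 remove [fuy,orusi,dqp] add [dvzq,svu] -> 10 lines: nvht tvqum dgy sqw tsr dvzq svu cpzm mcz wyus
Final line count: 10

Answer: 10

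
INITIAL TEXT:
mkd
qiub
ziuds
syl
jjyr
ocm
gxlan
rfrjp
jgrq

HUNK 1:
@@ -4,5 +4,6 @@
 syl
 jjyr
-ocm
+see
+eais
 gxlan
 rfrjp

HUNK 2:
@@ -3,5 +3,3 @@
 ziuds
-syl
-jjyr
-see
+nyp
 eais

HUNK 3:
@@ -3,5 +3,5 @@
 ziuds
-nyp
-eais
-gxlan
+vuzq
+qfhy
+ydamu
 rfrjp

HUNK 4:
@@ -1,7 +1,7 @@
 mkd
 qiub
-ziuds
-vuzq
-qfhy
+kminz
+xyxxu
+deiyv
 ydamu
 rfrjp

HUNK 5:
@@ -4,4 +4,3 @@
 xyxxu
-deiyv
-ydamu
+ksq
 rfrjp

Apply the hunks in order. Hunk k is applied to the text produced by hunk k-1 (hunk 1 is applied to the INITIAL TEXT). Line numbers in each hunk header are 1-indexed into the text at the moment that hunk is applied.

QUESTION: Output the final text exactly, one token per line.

Hunk 1: at line 4 remove [ocm] add [see,eais] -> 10 lines: mkd qiub ziuds syl jjyr see eais gxlan rfrjp jgrq
Hunk 2: at line 3 remove [syl,jjyr,see] add [nyp] -> 8 lines: mkd qiub ziuds nyp eais gxlan rfrjp jgrq
Hunk 3: at line 3 remove [nyp,eais,gxlan] add [vuzq,qfhy,ydamu] -> 8 lines: mkd qiub ziuds vuzq qfhy ydamu rfrjp jgrq
Hunk 4: at line 1 remove [ziuds,vuzq,qfhy] add [kminz,xyxxu,deiyv] -> 8 lines: mkd qiub kminz xyxxu deiyv ydamu rfrjp jgrq
Hunk 5: at line 4 remove [deiyv,ydamu] add [ksq] -> 7 lines: mkd qiub kminz xyxxu ksq rfrjp jgrq

Answer: mkd
qiub
kminz
xyxxu
ksq
rfrjp
jgrq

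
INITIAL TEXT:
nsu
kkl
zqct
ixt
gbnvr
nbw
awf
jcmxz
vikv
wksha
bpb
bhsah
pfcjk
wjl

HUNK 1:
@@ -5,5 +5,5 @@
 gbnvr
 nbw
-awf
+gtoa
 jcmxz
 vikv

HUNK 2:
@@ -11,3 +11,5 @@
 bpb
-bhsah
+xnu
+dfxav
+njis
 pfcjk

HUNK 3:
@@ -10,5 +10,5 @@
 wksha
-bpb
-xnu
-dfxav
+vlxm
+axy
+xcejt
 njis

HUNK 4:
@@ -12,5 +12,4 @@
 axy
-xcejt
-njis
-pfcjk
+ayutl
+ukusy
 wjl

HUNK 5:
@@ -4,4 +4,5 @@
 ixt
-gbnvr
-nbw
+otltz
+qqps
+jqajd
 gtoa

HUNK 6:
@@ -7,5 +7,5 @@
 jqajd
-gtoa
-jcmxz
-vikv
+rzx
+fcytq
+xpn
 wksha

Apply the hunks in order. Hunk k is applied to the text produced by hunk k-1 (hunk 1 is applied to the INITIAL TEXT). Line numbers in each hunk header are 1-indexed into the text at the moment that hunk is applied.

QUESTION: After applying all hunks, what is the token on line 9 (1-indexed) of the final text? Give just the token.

Hunk 1: at line 5 remove [awf] add [gtoa] -> 14 lines: nsu kkl zqct ixt gbnvr nbw gtoa jcmxz vikv wksha bpb bhsah pfcjk wjl
Hunk 2: at line 11 remove [bhsah] add [xnu,dfxav,njis] -> 16 lines: nsu kkl zqct ixt gbnvr nbw gtoa jcmxz vikv wksha bpb xnu dfxav njis pfcjk wjl
Hunk 3: at line 10 remove [bpb,xnu,dfxav] add [vlxm,axy,xcejt] -> 16 lines: nsu kkl zqct ixt gbnvr nbw gtoa jcmxz vikv wksha vlxm axy xcejt njis pfcjk wjl
Hunk 4: at line 12 remove [xcejt,njis,pfcjk] add [ayutl,ukusy] -> 15 lines: nsu kkl zqct ixt gbnvr nbw gtoa jcmxz vikv wksha vlxm axy ayutl ukusy wjl
Hunk 5: at line 4 remove [gbnvr,nbw] add [otltz,qqps,jqajd] -> 16 lines: nsu kkl zqct ixt otltz qqps jqajd gtoa jcmxz vikv wksha vlxm axy ayutl ukusy wjl
Hunk 6: at line 7 remove [gtoa,jcmxz,vikv] add [rzx,fcytq,xpn] -> 16 lines: nsu kkl zqct ixt otltz qqps jqajd rzx fcytq xpn wksha vlxm axy ayutl ukusy wjl
Final line 9: fcytq

Answer: fcytq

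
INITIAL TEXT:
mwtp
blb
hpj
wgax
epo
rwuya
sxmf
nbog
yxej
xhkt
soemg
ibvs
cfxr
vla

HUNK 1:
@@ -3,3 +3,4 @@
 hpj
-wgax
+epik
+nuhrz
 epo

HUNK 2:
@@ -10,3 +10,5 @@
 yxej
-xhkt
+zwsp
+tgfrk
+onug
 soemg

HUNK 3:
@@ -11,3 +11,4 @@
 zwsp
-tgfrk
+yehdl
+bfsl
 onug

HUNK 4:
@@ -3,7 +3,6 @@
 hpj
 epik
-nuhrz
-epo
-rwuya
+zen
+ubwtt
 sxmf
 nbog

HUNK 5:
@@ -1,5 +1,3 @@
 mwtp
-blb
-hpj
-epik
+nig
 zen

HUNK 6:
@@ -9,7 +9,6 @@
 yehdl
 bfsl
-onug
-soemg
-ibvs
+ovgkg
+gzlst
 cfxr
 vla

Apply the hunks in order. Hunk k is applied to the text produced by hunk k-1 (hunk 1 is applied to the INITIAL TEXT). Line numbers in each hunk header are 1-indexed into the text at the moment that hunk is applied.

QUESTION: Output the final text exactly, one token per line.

Answer: mwtp
nig
zen
ubwtt
sxmf
nbog
yxej
zwsp
yehdl
bfsl
ovgkg
gzlst
cfxr
vla

Derivation:
Hunk 1: at line 3 remove [wgax] add [epik,nuhrz] -> 15 lines: mwtp blb hpj epik nuhrz epo rwuya sxmf nbog yxej xhkt soemg ibvs cfxr vla
Hunk 2: at line 10 remove [xhkt] add [zwsp,tgfrk,onug] -> 17 lines: mwtp blb hpj epik nuhrz epo rwuya sxmf nbog yxej zwsp tgfrk onug soemg ibvs cfxr vla
Hunk 3: at line 11 remove [tgfrk] add [yehdl,bfsl] -> 18 lines: mwtp blb hpj epik nuhrz epo rwuya sxmf nbog yxej zwsp yehdl bfsl onug soemg ibvs cfxr vla
Hunk 4: at line 3 remove [nuhrz,epo,rwuya] add [zen,ubwtt] -> 17 lines: mwtp blb hpj epik zen ubwtt sxmf nbog yxej zwsp yehdl bfsl onug soemg ibvs cfxr vla
Hunk 5: at line 1 remove [blb,hpj,epik] add [nig] -> 15 lines: mwtp nig zen ubwtt sxmf nbog yxej zwsp yehdl bfsl onug soemg ibvs cfxr vla
Hunk 6: at line 9 remove [onug,soemg,ibvs] add [ovgkg,gzlst] -> 14 lines: mwtp nig zen ubwtt sxmf nbog yxej zwsp yehdl bfsl ovgkg gzlst cfxr vla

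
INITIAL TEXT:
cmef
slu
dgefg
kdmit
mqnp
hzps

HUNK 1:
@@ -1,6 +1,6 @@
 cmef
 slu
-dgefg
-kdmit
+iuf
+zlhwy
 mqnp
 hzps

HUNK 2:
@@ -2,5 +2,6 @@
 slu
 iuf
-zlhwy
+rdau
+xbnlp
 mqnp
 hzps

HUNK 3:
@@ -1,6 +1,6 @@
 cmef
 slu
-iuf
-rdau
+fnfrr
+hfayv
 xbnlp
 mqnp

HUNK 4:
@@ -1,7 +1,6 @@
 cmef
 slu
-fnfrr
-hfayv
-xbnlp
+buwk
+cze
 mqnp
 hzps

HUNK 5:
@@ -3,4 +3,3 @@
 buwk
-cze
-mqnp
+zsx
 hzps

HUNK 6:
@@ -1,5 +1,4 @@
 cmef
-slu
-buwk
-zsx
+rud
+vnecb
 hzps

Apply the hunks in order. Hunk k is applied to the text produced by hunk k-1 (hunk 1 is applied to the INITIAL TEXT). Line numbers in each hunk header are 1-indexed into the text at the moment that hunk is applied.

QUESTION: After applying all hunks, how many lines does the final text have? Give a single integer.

Hunk 1: at line 1 remove [dgefg,kdmit] add [iuf,zlhwy] -> 6 lines: cmef slu iuf zlhwy mqnp hzps
Hunk 2: at line 2 remove [zlhwy] add [rdau,xbnlp] -> 7 lines: cmef slu iuf rdau xbnlp mqnp hzps
Hunk 3: at line 1 remove [iuf,rdau] add [fnfrr,hfayv] -> 7 lines: cmef slu fnfrr hfayv xbnlp mqnp hzps
Hunk 4: at line 1 remove [fnfrr,hfayv,xbnlp] add [buwk,cze] -> 6 lines: cmef slu buwk cze mqnp hzps
Hunk 5: at line 3 remove [cze,mqnp] add [zsx] -> 5 lines: cmef slu buwk zsx hzps
Hunk 6: at line 1 remove [slu,buwk,zsx] add [rud,vnecb] -> 4 lines: cmef rud vnecb hzps
Final line count: 4

Answer: 4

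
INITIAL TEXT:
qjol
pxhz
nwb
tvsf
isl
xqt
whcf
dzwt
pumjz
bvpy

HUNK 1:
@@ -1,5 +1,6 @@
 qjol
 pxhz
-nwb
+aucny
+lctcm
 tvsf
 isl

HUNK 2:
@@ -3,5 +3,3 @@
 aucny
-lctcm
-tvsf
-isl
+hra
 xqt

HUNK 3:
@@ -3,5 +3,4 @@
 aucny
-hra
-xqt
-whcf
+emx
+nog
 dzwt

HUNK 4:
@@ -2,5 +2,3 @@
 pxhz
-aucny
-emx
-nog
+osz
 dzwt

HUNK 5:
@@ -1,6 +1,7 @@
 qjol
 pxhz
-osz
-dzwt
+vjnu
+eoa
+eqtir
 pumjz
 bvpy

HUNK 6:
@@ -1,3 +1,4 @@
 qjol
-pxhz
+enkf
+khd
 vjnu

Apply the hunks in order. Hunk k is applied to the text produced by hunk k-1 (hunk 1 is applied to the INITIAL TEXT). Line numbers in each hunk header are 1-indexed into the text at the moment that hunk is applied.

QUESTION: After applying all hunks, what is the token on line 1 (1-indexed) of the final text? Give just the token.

Hunk 1: at line 1 remove [nwb] add [aucny,lctcm] -> 11 lines: qjol pxhz aucny lctcm tvsf isl xqt whcf dzwt pumjz bvpy
Hunk 2: at line 3 remove [lctcm,tvsf,isl] add [hra] -> 9 lines: qjol pxhz aucny hra xqt whcf dzwt pumjz bvpy
Hunk 3: at line 3 remove [hra,xqt,whcf] add [emx,nog] -> 8 lines: qjol pxhz aucny emx nog dzwt pumjz bvpy
Hunk 4: at line 2 remove [aucny,emx,nog] add [osz] -> 6 lines: qjol pxhz osz dzwt pumjz bvpy
Hunk 5: at line 1 remove [osz,dzwt] add [vjnu,eoa,eqtir] -> 7 lines: qjol pxhz vjnu eoa eqtir pumjz bvpy
Hunk 6: at line 1 remove [pxhz] add [enkf,khd] -> 8 lines: qjol enkf khd vjnu eoa eqtir pumjz bvpy
Final line 1: qjol

Answer: qjol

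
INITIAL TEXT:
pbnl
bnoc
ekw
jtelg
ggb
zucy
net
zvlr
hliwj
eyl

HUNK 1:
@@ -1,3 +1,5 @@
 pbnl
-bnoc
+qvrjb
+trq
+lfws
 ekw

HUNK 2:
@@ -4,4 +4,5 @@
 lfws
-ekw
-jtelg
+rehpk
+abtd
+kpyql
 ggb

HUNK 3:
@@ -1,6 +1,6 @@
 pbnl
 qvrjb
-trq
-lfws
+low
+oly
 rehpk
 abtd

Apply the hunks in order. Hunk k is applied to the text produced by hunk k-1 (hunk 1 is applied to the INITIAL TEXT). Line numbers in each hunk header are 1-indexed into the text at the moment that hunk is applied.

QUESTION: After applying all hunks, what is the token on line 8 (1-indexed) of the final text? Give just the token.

Hunk 1: at line 1 remove [bnoc] add [qvrjb,trq,lfws] -> 12 lines: pbnl qvrjb trq lfws ekw jtelg ggb zucy net zvlr hliwj eyl
Hunk 2: at line 4 remove [ekw,jtelg] add [rehpk,abtd,kpyql] -> 13 lines: pbnl qvrjb trq lfws rehpk abtd kpyql ggb zucy net zvlr hliwj eyl
Hunk 3: at line 1 remove [trq,lfws] add [low,oly] -> 13 lines: pbnl qvrjb low oly rehpk abtd kpyql ggb zucy net zvlr hliwj eyl
Final line 8: ggb

Answer: ggb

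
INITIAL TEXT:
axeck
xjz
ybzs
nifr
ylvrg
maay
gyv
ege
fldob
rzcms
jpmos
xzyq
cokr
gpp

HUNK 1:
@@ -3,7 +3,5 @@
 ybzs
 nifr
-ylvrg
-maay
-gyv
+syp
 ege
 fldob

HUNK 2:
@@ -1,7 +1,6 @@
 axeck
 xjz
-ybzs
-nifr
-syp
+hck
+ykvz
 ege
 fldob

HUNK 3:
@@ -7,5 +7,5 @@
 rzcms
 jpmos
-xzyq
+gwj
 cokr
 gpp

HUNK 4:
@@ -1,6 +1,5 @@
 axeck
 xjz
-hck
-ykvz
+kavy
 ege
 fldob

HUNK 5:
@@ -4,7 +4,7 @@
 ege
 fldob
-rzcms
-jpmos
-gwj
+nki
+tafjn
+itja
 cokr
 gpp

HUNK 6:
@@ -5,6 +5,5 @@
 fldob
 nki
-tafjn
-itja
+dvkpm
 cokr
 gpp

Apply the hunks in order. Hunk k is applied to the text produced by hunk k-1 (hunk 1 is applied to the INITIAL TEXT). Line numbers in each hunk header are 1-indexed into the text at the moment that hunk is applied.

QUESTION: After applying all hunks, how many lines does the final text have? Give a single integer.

Hunk 1: at line 3 remove [ylvrg,maay,gyv] add [syp] -> 12 lines: axeck xjz ybzs nifr syp ege fldob rzcms jpmos xzyq cokr gpp
Hunk 2: at line 1 remove [ybzs,nifr,syp] add [hck,ykvz] -> 11 lines: axeck xjz hck ykvz ege fldob rzcms jpmos xzyq cokr gpp
Hunk 3: at line 7 remove [xzyq] add [gwj] -> 11 lines: axeck xjz hck ykvz ege fldob rzcms jpmos gwj cokr gpp
Hunk 4: at line 1 remove [hck,ykvz] add [kavy] -> 10 lines: axeck xjz kavy ege fldob rzcms jpmos gwj cokr gpp
Hunk 5: at line 4 remove [rzcms,jpmos,gwj] add [nki,tafjn,itja] -> 10 lines: axeck xjz kavy ege fldob nki tafjn itja cokr gpp
Hunk 6: at line 5 remove [tafjn,itja] add [dvkpm] -> 9 lines: axeck xjz kavy ege fldob nki dvkpm cokr gpp
Final line count: 9

Answer: 9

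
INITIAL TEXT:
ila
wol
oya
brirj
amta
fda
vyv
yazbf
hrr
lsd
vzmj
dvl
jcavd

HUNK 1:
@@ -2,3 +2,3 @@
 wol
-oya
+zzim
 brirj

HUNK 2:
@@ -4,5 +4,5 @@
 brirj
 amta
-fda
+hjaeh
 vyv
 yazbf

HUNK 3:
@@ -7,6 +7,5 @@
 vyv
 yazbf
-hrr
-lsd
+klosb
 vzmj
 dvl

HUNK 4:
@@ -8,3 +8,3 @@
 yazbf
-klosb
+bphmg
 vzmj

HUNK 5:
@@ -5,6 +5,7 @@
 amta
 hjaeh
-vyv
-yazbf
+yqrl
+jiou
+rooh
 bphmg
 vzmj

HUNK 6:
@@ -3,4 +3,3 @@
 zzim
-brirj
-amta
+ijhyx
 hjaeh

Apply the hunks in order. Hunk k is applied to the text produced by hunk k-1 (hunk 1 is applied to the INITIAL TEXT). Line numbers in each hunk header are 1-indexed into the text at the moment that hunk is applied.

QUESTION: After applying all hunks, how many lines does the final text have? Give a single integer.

Answer: 12

Derivation:
Hunk 1: at line 2 remove [oya] add [zzim] -> 13 lines: ila wol zzim brirj amta fda vyv yazbf hrr lsd vzmj dvl jcavd
Hunk 2: at line 4 remove [fda] add [hjaeh] -> 13 lines: ila wol zzim brirj amta hjaeh vyv yazbf hrr lsd vzmj dvl jcavd
Hunk 3: at line 7 remove [hrr,lsd] add [klosb] -> 12 lines: ila wol zzim brirj amta hjaeh vyv yazbf klosb vzmj dvl jcavd
Hunk 4: at line 8 remove [klosb] add [bphmg] -> 12 lines: ila wol zzim brirj amta hjaeh vyv yazbf bphmg vzmj dvl jcavd
Hunk 5: at line 5 remove [vyv,yazbf] add [yqrl,jiou,rooh] -> 13 lines: ila wol zzim brirj amta hjaeh yqrl jiou rooh bphmg vzmj dvl jcavd
Hunk 6: at line 3 remove [brirj,amta] add [ijhyx] -> 12 lines: ila wol zzim ijhyx hjaeh yqrl jiou rooh bphmg vzmj dvl jcavd
Final line count: 12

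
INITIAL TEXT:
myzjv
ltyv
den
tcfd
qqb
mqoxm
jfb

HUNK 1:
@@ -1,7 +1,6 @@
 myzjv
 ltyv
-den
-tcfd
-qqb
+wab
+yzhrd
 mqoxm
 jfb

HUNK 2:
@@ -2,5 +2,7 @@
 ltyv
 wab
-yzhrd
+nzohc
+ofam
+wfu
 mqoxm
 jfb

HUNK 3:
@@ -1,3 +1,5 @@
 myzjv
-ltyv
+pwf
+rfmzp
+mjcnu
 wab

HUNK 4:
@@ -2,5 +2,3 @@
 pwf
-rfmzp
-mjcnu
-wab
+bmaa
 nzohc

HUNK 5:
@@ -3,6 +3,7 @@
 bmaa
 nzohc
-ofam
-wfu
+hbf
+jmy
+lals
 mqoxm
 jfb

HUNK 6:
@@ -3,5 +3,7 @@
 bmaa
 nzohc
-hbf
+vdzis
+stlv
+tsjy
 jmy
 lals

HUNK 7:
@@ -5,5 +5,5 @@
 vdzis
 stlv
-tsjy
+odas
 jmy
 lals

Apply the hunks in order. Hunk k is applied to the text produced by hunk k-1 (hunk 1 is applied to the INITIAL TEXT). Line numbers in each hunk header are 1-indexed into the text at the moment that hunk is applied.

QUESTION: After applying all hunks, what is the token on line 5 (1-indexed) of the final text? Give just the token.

Answer: vdzis

Derivation:
Hunk 1: at line 1 remove [den,tcfd,qqb] add [wab,yzhrd] -> 6 lines: myzjv ltyv wab yzhrd mqoxm jfb
Hunk 2: at line 2 remove [yzhrd] add [nzohc,ofam,wfu] -> 8 lines: myzjv ltyv wab nzohc ofam wfu mqoxm jfb
Hunk 3: at line 1 remove [ltyv] add [pwf,rfmzp,mjcnu] -> 10 lines: myzjv pwf rfmzp mjcnu wab nzohc ofam wfu mqoxm jfb
Hunk 4: at line 2 remove [rfmzp,mjcnu,wab] add [bmaa] -> 8 lines: myzjv pwf bmaa nzohc ofam wfu mqoxm jfb
Hunk 5: at line 3 remove [ofam,wfu] add [hbf,jmy,lals] -> 9 lines: myzjv pwf bmaa nzohc hbf jmy lals mqoxm jfb
Hunk 6: at line 3 remove [hbf] add [vdzis,stlv,tsjy] -> 11 lines: myzjv pwf bmaa nzohc vdzis stlv tsjy jmy lals mqoxm jfb
Hunk 7: at line 5 remove [tsjy] add [odas] -> 11 lines: myzjv pwf bmaa nzohc vdzis stlv odas jmy lals mqoxm jfb
Final line 5: vdzis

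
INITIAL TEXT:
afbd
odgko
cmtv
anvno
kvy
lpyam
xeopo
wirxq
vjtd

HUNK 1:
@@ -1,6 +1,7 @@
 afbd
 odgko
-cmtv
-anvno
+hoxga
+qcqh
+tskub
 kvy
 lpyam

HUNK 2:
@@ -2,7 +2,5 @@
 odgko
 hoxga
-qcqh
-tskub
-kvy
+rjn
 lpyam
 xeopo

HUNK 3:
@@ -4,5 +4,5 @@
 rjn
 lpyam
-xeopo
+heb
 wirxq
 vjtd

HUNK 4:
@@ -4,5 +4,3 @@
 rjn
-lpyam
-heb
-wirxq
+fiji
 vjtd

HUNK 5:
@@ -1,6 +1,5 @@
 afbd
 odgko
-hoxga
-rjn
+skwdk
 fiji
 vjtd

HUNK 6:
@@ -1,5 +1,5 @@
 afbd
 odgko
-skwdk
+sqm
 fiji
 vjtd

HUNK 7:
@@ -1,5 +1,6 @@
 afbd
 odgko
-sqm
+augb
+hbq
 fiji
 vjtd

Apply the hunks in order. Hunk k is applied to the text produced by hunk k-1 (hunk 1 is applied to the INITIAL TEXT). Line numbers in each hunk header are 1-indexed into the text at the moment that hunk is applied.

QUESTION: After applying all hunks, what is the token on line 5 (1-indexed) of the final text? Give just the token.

Answer: fiji

Derivation:
Hunk 1: at line 1 remove [cmtv,anvno] add [hoxga,qcqh,tskub] -> 10 lines: afbd odgko hoxga qcqh tskub kvy lpyam xeopo wirxq vjtd
Hunk 2: at line 2 remove [qcqh,tskub,kvy] add [rjn] -> 8 lines: afbd odgko hoxga rjn lpyam xeopo wirxq vjtd
Hunk 3: at line 4 remove [xeopo] add [heb] -> 8 lines: afbd odgko hoxga rjn lpyam heb wirxq vjtd
Hunk 4: at line 4 remove [lpyam,heb,wirxq] add [fiji] -> 6 lines: afbd odgko hoxga rjn fiji vjtd
Hunk 5: at line 1 remove [hoxga,rjn] add [skwdk] -> 5 lines: afbd odgko skwdk fiji vjtd
Hunk 6: at line 1 remove [skwdk] add [sqm] -> 5 lines: afbd odgko sqm fiji vjtd
Hunk 7: at line 1 remove [sqm] add [augb,hbq] -> 6 lines: afbd odgko augb hbq fiji vjtd
Final line 5: fiji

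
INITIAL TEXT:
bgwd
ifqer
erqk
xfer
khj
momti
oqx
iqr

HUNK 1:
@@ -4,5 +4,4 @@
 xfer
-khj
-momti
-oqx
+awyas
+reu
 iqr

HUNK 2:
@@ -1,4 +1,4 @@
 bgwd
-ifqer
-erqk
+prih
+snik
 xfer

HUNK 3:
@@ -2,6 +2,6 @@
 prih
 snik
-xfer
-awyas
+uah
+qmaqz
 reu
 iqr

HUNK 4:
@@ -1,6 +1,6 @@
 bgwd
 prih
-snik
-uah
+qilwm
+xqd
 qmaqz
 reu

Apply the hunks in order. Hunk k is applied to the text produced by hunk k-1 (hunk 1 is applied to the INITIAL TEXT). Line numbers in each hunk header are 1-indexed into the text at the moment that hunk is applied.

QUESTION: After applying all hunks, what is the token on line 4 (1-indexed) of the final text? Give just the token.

Answer: xqd

Derivation:
Hunk 1: at line 4 remove [khj,momti,oqx] add [awyas,reu] -> 7 lines: bgwd ifqer erqk xfer awyas reu iqr
Hunk 2: at line 1 remove [ifqer,erqk] add [prih,snik] -> 7 lines: bgwd prih snik xfer awyas reu iqr
Hunk 3: at line 2 remove [xfer,awyas] add [uah,qmaqz] -> 7 lines: bgwd prih snik uah qmaqz reu iqr
Hunk 4: at line 1 remove [snik,uah] add [qilwm,xqd] -> 7 lines: bgwd prih qilwm xqd qmaqz reu iqr
Final line 4: xqd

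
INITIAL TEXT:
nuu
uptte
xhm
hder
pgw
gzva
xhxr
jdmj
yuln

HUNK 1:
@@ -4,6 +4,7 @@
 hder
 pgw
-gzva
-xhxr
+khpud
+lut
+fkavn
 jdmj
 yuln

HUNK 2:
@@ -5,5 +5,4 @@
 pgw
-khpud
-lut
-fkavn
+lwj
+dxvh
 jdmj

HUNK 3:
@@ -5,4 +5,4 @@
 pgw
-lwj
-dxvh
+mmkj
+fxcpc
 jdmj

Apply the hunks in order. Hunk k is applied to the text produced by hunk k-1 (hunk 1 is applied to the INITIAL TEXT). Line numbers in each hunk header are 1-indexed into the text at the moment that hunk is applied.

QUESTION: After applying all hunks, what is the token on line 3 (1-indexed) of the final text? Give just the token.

Answer: xhm

Derivation:
Hunk 1: at line 4 remove [gzva,xhxr] add [khpud,lut,fkavn] -> 10 lines: nuu uptte xhm hder pgw khpud lut fkavn jdmj yuln
Hunk 2: at line 5 remove [khpud,lut,fkavn] add [lwj,dxvh] -> 9 lines: nuu uptte xhm hder pgw lwj dxvh jdmj yuln
Hunk 3: at line 5 remove [lwj,dxvh] add [mmkj,fxcpc] -> 9 lines: nuu uptte xhm hder pgw mmkj fxcpc jdmj yuln
Final line 3: xhm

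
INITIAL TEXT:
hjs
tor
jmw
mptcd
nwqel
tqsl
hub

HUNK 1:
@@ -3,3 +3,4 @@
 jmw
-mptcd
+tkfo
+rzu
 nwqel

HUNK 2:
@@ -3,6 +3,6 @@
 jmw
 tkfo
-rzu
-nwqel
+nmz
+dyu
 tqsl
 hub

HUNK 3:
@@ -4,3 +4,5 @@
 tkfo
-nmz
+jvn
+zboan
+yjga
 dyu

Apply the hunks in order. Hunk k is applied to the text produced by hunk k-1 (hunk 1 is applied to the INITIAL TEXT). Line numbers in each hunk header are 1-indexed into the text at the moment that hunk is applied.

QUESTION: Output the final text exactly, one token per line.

Answer: hjs
tor
jmw
tkfo
jvn
zboan
yjga
dyu
tqsl
hub

Derivation:
Hunk 1: at line 3 remove [mptcd] add [tkfo,rzu] -> 8 lines: hjs tor jmw tkfo rzu nwqel tqsl hub
Hunk 2: at line 3 remove [rzu,nwqel] add [nmz,dyu] -> 8 lines: hjs tor jmw tkfo nmz dyu tqsl hub
Hunk 3: at line 4 remove [nmz] add [jvn,zboan,yjga] -> 10 lines: hjs tor jmw tkfo jvn zboan yjga dyu tqsl hub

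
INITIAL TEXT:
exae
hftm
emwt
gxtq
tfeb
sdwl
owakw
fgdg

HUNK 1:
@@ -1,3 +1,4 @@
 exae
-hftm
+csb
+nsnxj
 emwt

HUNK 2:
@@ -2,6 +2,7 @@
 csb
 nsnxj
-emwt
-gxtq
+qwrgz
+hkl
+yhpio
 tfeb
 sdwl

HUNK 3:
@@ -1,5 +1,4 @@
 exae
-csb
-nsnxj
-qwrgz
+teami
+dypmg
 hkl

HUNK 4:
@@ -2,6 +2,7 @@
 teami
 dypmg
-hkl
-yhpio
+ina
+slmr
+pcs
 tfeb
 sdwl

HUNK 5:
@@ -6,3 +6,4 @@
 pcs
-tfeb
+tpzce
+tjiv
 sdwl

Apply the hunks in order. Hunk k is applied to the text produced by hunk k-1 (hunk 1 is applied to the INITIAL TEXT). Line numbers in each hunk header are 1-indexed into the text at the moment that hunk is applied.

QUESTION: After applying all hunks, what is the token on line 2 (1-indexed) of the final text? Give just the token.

Hunk 1: at line 1 remove [hftm] add [csb,nsnxj] -> 9 lines: exae csb nsnxj emwt gxtq tfeb sdwl owakw fgdg
Hunk 2: at line 2 remove [emwt,gxtq] add [qwrgz,hkl,yhpio] -> 10 lines: exae csb nsnxj qwrgz hkl yhpio tfeb sdwl owakw fgdg
Hunk 3: at line 1 remove [csb,nsnxj,qwrgz] add [teami,dypmg] -> 9 lines: exae teami dypmg hkl yhpio tfeb sdwl owakw fgdg
Hunk 4: at line 2 remove [hkl,yhpio] add [ina,slmr,pcs] -> 10 lines: exae teami dypmg ina slmr pcs tfeb sdwl owakw fgdg
Hunk 5: at line 6 remove [tfeb] add [tpzce,tjiv] -> 11 lines: exae teami dypmg ina slmr pcs tpzce tjiv sdwl owakw fgdg
Final line 2: teami

Answer: teami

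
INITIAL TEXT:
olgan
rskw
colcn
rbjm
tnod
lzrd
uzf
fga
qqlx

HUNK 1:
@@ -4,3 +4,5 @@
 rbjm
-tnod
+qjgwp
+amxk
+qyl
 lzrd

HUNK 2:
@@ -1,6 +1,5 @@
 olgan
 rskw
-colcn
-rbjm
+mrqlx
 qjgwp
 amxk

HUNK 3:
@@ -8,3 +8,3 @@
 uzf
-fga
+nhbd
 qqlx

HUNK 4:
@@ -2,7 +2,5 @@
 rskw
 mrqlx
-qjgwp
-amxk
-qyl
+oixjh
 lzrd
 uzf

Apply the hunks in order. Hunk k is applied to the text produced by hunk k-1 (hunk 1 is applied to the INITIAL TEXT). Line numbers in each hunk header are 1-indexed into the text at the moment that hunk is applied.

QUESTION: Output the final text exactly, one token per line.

Hunk 1: at line 4 remove [tnod] add [qjgwp,amxk,qyl] -> 11 lines: olgan rskw colcn rbjm qjgwp amxk qyl lzrd uzf fga qqlx
Hunk 2: at line 1 remove [colcn,rbjm] add [mrqlx] -> 10 lines: olgan rskw mrqlx qjgwp amxk qyl lzrd uzf fga qqlx
Hunk 3: at line 8 remove [fga] add [nhbd] -> 10 lines: olgan rskw mrqlx qjgwp amxk qyl lzrd uzf nhbd qqlx
Hunk 4: at line 2 remove [qjgwp,amxk,qyl] add [oixjh] -> 8 lines: olgan rskw mrqlx oixjh lzrd uzf nhbd qqlx

Answer: olgan
rskw
mrqlx
oixjh
lzrd
uzf
nhbd
qqlx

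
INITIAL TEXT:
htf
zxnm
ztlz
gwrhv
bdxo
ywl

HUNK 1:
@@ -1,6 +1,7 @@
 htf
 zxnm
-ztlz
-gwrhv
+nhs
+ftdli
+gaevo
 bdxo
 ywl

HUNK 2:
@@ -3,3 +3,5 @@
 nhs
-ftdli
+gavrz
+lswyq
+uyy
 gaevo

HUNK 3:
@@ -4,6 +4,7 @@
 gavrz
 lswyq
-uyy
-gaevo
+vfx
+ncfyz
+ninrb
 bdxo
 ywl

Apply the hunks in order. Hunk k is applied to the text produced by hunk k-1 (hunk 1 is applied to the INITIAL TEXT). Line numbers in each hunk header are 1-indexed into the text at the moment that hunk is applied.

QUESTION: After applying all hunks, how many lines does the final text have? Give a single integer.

Hunk 1: at line 1 remove [ztlz,gwrhv] add [nhs,ftdli,gaevo] -> 7 lines: htf zxnm nhs ftdli gaevo bdxo ywl
Hunk 2: at line 3 remove [ftdli] add [gavrz,lswyq,uyy] -> 9 lines: htf zxnm nhs gavrz lswyq uyy gaevo bdxo ywl
Hunk 3: at line 4 remove [uyy,gaevo] add [vfx,ncfyz,ninrb] -> 10 lines: htf zxnm nhs gavrz lswyq vfx ncfyz ninrb bdxo ywl
Final line count: 10

Answer: 10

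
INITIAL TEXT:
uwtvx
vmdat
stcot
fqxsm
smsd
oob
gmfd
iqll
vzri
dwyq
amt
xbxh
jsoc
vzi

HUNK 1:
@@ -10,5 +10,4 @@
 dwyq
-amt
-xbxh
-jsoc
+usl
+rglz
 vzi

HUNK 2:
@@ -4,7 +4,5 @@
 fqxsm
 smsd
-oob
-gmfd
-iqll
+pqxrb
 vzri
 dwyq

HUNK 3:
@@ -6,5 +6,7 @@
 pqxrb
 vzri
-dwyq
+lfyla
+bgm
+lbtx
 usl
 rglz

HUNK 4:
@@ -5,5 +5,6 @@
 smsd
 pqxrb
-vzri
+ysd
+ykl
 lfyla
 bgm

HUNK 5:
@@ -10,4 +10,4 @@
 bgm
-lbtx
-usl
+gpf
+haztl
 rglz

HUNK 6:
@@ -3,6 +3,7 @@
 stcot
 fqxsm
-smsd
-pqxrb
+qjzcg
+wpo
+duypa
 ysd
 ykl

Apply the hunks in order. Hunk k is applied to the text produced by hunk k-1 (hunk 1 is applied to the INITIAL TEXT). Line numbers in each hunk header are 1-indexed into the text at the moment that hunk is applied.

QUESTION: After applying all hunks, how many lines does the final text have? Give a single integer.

Hunk 1: at line 10 remove [amt,xbxh,jsoc] add [usl,rglz] -> 13 lines: uwtvx vmdat stcot fqxsm smsd oob gmfd iqll vzri dwyq usl rglz vzi
Hunk 2: at line 4 remove [oob,gmfd,iqll] add [pqxrb] -> 11 lines: uwtvx vmdat stcot fqxsm smsd pqxrb vzri dwyq usl rglz vzi
Hunk 3: at line 6 remove [dwyq] add [lfyla,bgm,lbtx] -> 13 lines: uwtvx vmdat stcot fqxsm smsd pqxrb vzri lfyla bgm lbtx usl rglz vzi
Hunk 4: at line 5 remove [vzri] add [ysd,ykl] -> 14 lines: uwtvx vmdat stcot fqxsm smsd pqxrb ysd ykl lfyla bgm lbtx usl rglz vzi
Hunk 5: at line 10 remove [lbtx,usl] add [gpf,haztl] -> 14 lines: uwtvx vmdat stcot fqxsm smsd pqxrb ysd ykl lfyla bgm gpf haztl rglz vzi
Hunk 6: at line 3 remove [smsd,pqxrb] add [qjzcg,wpo,duypa] -> 15 lines: uwtvx vmdat stcot fqxsm qjzcg wpo duypa ysd ykl lfyla bgm gpf haztl rglz vzi
Final line count: 15

Answer: 15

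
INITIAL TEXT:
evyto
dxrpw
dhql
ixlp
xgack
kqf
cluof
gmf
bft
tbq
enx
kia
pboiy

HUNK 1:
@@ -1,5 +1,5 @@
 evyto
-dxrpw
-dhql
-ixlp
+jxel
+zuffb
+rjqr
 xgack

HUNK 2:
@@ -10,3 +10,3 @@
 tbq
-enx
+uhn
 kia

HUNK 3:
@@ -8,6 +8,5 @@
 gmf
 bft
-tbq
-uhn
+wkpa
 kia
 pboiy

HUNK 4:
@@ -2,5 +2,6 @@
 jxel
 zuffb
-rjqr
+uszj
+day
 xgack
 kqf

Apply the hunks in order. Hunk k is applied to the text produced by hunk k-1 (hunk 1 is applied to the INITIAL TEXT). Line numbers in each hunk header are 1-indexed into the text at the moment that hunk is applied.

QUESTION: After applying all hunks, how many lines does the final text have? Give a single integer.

Hunk 1: at line 1 remove [dxrpw,dhql,ixlp] add [jxel,zuffb,rjqr] -> 13 lines: evyto jxel zuffb rjqr xgack kqf cluof gmf bft tbq enx kia pboiy
Hunk 2: at line 10 remove [enx] add [uhn] -> 13 lines: evyto jxel zuffb rjqr xgack kqf cluof gmf bft tbq uhn kia pboiy
Hunk 3: at line 8 remove [tbq,uhn] add [wkpa] -> 12 lines: evyto jxel zuffb rjqr xgack kqf cluof gmf bft wkpa kia pboiy
Hunk 4: at line 2 remove [rjqr] add [uszj,day] -> 13 lines: evyto jxel zuffb uszj day xgack kqf cluof gmf bft wkpa kia pboiy
Final line count: 13

Answer: 13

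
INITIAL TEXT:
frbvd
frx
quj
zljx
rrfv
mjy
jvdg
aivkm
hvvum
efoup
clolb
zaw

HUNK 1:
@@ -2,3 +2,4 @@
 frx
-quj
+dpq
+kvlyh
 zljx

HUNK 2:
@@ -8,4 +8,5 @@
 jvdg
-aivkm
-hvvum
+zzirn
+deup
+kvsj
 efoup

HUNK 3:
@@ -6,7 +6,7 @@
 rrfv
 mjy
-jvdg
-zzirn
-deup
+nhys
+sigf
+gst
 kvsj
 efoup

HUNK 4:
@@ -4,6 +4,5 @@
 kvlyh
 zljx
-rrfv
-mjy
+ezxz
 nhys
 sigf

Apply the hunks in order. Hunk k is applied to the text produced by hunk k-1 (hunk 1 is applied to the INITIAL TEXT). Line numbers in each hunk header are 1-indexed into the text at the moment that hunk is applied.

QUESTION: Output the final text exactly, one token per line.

Answer: frbvd
frx
dpq
kvlyh
zljx
ezxz
nhys
sigf
gst
kvsj
efoup
clolb
zaw

Derivation:
Hunk 1: at line 2 remove [quj] add [dpq,kvlyh] -> 13 lines: frbvd frx dpq kvlyh zljx rrfv mjy jvdg aivkm hvvum efoup clolb zaw
Hunk 2: at line 8 remove [aivkm,hvvum] add [zzirn,deup,kvsj] -> 14 lines: frbvd frx dpq kvlyh zljx rrfv mjy jvdg zzirn deup kvsj efoup clolb zaw
Hunk 3: at line 6 remove [jvdg,zzirn,deup] add [nhys,sigf,gst] -> 14 lines: frbvd frx dpq kvlyh zljx rrfv mjy nhys sigf gst kvsj efoup clolb zaw
Hunk 4: at line 4 remove [rrfv,mjy] add [ezxz] -> 13 lines: frbvd frx dpq kvlyh zljx ezxz nhys sigf gst kvsj efoup clolb zaw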